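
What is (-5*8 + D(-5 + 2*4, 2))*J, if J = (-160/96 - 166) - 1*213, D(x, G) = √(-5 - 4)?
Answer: 45680/3 - 1142*I ≈ 15227.0 - 1142.0*I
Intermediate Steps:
D(x, G) = 3*I (D(x, G) = √(-9) = 3*I)
J = -1142/3 (J = (-160*1/96 - 166) - 213 = (-5/3 - 166) - 213 = -503/3 - 213 = -1142/3 ≈ -380.67)
(-5*8 + D(-5 + 2*4, 2))*J = (-5*8 + 3*I)*(-1142/3) = (-40 + 3*I)*(-1142/3) = 45680/3 - 1142*I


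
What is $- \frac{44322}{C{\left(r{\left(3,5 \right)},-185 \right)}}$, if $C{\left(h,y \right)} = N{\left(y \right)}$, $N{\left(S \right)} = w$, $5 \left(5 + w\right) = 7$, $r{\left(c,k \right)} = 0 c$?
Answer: $\frac{36935}{3} \approx 12312.0$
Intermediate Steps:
$r{\left(c,k \right)} = 0$
$w = - \frac{18}{5}$ ($w = -5 + \frac{1}{5} \cdot 7 = -5 + \frac{7}{5} = - \frac{18}{5} \approx -3.6$)
$N{\left(S \right)} = - \frac{18}{5}$
$C{\left(h,y \right)} = - \frac{18}{5}$
$- \frac{44322}{C{\left(r{\left(3,5 \right)},-185 \right)}} = - \frac{44322}{- \frac{18}{5}} = \left(-44322\right) \left(- \frac{5}{18}\right) = \frac{36935}{3}$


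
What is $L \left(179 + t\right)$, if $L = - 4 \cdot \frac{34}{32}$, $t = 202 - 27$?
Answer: $- \frac{3009}{2} \approx -1504.5$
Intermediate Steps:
$t = 175$
$L = - \frac{17}{4}$ ($L = - 4 \cdot 34 \cdot \frac{1}{32} = \left(-4\right) \frac{17}{16} = - \frac{17}{4} \approx -4.25$)
$L \left(179 + t\right) = - \frac{17 \left(179 + 175\right)}{4} = \left(- \frac{17}{4}\right) 354 = - \frac{3009}{2}$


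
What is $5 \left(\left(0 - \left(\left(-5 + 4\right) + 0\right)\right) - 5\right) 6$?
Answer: $-120$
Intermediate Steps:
$5 \left(\left(0 - \left(\left(-5 + 4\right) + 0\right)\right) - 5\right) 6 = 5 \left(\left(0 - \left(-1 + 0\right)\right) - 5\right) 6 = 5 \left(\left(0 - -1\right) - 5\right) 6 = 5 \left(\left(0 + 1\right) - 5\right) 6 = 5 \left(1 - 5\right) 6 = 5 \left(-4\right) 6 = \left(-20\right) 6 = -120$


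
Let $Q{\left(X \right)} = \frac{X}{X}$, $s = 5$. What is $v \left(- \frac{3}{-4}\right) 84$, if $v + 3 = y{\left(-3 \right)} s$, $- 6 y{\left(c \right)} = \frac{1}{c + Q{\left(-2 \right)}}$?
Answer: $- \frac{651}{4} \approx -162.75$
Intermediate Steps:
$Q{\left(X \right)} = 1$
$y{\left(c \right)} = - \frac{1}{6 \left(1 + c\right)}$ ($y{\left(c \right)} = - \frac{1}{6 \left(c + 1\right)} = - \frac{1}{6 \left(1 + c\right)}$)
$v = - \frac{31}{12}$ ($v = -3 + - \frac{1}{6 + 6 \left(-3\right)} 5 = -3 + - \frac{1}{6 - 18} \cdot 5 = -3 + - \frac{1}{-12} \cdot 5 = -3 + \left(-1\right) \left(- \frac{1}{12}\right) 5 = -3 + \frac{1}{12} \cdot 5 = -3 + \frac{5}{12} = - \frac{31}{12} \approx -2.5833$)
$v \left(- \frac{3}{-4}\right) 84 = - \frac{31 \left(- \frac{3}{-4}\right)}{12} \cdot 84 = - \frac{31 \left(\left(-3\right) \left(- \frac{1}{4}\right)\right)}{12} \cdot 84 = \left(- \frac{31}{12}\right) \frac{3}{4} \cdot 84 = \left(- \frac{31}{16}\right) 84 = - \frac{651}{4}$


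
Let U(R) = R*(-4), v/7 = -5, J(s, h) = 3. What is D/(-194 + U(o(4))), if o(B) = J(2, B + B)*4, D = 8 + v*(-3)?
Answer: -113/242 ≈ -0.46694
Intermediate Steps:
v = -35 (v = 7*(-5) = -35)
D = 113 (D = 8 - 35*(-3) = 8 + 105 = 113)
o(B) = 12 (o(B) = 3*4 = 12)
U(R) = -4*R
D/(-194 + U(o(4))) = 113/(-194 - 4*12) = 113/(-194 - 48) = 113/(-242) = 113*(-1/242) = -113/242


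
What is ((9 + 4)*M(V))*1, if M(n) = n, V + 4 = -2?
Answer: -78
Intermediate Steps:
V = -6 (V = -4 - 2 = -6)
((9 + 4)*M(V))*1 = ((9 + 4)*(-6))*1 = (13*(-6))*1 = -78*1 = -78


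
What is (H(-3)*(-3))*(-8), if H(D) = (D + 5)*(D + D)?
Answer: -288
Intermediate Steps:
H(D) = 2*D*(5 + D) (H(D) = (5 + D)*(2*D) = 2*D*(5 + D))
(H(-3)*(-3))*(-8) = ((2*(-3)*(5 - 3))*(-3))*(-8) = ((2*(-3)*2)*(-3))*(-8) = -12*(-3)*(-8) = 36*(-8) = -288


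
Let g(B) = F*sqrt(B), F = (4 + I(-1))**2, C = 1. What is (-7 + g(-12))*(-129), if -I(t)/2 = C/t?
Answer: 903 - 9288*I*sqrt(3) ≈ 903.0 - 16087.0*I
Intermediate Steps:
I(t) = -2/t
F = 36 (F = (4 - 2/(-1))**2 = (4 - 2*(-1))**2 = (4 + 2)**2 = 6**2 = 36)
g(B) = 36*sqrt(B)
(-7 + g(-12))*(-129) = (-7 + 36*sqrt(-12))*(-129) = (-7 + 36*(2*I*sqrt(3)))*(-129) = (-7 + 72*I*sqrt(3))*(-129) = 903 - 9288*I*sqrt(3)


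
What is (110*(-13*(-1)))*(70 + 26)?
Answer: 137280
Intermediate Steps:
(110*(-13*(-1)))*(70 + 26) = (110*13)*96 = 1430*96 = 137280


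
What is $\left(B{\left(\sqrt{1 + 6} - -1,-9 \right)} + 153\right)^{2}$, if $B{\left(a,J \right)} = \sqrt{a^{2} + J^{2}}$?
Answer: $\left(153 + \sqrt{81 + \left(1 + \sqrt{7}\right)^{2}}\right)^{2} \approx 26475.0$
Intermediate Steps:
$B{\left(a,J \right)} = \sqrt{J^{2} + a^{2}}$
$\left(B{\left(\sqrt{1 + 6} - -1,-9 \right)} + 153\right)^{2} = \left(\sqrt{\left(-9\right)^{2} + \left(\sqrt{1 + 6} - -1\right)^{2}} + 153\right)^{2} = \left(\sqrt{81 + \left(\sqrt{7} + 1\right)^{2}} + 153\right)^{2} = \left(\sqrt{81 + \left(1 + \sqrt{7}\right)^{2}} + 153\right)^{2} = \left(153 + \sqrt{81 + \left(1 + \sqrt{7}\right)^{2}}\right)^{2}$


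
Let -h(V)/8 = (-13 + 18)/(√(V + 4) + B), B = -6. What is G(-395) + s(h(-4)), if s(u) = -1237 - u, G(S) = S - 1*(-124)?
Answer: -4544/3 ≈ -1514.7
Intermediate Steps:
G(S) = 124 + S (G(S) = S + 124 = 124 + S)
h(V) = -40/(-6 + √(4 + V)) (h(V) = -8*(-13 + 18)/(√(V + 4) - 6) = -40/(√(4 + V) - 6) = -40/(-6 + √(4 + V)))
G(-395) + s(h(-4)) = (124 - 395) + (-1237 - (-40)/(-6 + √(4 - 4))) = -271 + (-1237 - (-40)/(-6 + √0)) = -271 + (-1237 - (-40)/(-6 + 0)) = -271 + (-1237 - (-40)/(-6)) = -271 + (-1237 - (-40)*(-1)/6) = -271 + (-1237 - 1*20/3) = -271 + (-1237 - 20/3) = -271 - 3731/3 = -4544/3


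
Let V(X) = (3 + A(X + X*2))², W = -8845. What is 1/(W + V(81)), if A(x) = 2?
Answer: -1/8820 ≈ -0.00011338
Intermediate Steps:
V(X) = 25 (V(X) = (3 + 2)² = 5² = 25)
1/(W + V(81)) = 1/(-8845 + 25) = 1/(-8820) = -1/8820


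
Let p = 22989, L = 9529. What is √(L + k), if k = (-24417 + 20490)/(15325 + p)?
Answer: √13988065118206/38314 ≈ 97.616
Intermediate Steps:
k = -3927/38314 (k = (-24417 + 20490)/(15325 + 22989) = -3927/38314 ≈ -0.10250)
√(L + k) = √(9529 - 3927/38314) = √(365090179/38314) = √13988065118206/38314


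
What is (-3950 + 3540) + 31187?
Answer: 30777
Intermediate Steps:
(-3950 + 3540) + 31187 = -410 + 31187 = 30777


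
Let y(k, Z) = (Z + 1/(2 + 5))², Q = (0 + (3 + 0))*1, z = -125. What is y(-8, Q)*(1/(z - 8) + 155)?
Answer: 9977176/6517 ≈ 1530.9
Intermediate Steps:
Q = 3 (Q = (0 + 3)*1 = 3*1 = 3)
y(k, Z) = (⅐ + Z)² (y(k, Z) = (Z + 1/7)² = (Z + ⅐)² = (⅐ + Z)²)
y(-8, Q)*(1/(z - 8) + 155) = ((1 + 7*3)²/49)*(1/(-125 - 8) + 155) = ((1 + 21)²/49)*(1/(-133) + 155) = ((1/49)*22²)*(-1/133 + 155) = ((1/49)*484)*(20614/133) = (484/49)*(20614/133) = 9977176/6517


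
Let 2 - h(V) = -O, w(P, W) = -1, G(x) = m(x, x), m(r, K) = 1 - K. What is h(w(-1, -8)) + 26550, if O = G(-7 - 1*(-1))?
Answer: 26559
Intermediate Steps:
G(x) = 1 - x
O = 7 (O = 1 - (-7 - 1*(-1)) = 1 - (-7 + 1) = 1 - 1*(-6) = 1 + 6 = 7)
h(V) = 9 (h(V) = 2 - (-1)*7 = 2 - 1*(-7) = 2 + 7 = 9)
h(w(-1, -8)) + 26550 = 9 + 26550 = 26559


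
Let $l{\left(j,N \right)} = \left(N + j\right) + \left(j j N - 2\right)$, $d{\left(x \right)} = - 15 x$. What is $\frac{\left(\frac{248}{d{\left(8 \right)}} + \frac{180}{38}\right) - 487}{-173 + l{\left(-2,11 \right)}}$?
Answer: $\frac{69017}{17385} \approx 3.9699$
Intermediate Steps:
$l{\left(j,N \right)} = -2 + N + j + N j^{2}$ ($l{\left(j,N \right)} = \left(N + j\right) + \left(j^{2} N - 2\right) = \left(N + j\right) + \left(N j^{2} - 2\right) = \left(N + j\right) + \left(-2 + N j^{2}\right) = -2 + N + j + N j^{2}$)
$\frac{\left(\frac{248}{d{\left(8 \right)}} + \frac{180}{38}\right) - 487}{-173 + l{\left(-2,11 \right)}} = \frac{\left(\frac{248}{\left(-15\right) 8} + \frac{180}{38}\right) - 487}{-173 + \left(-2 + 11 - 2 + 11 \left(-2\right)^{2}\right)} = \frac{\left(\frac{248}{-120} + 180 \cdot \frac{1}{38}\right) - 487}{-173 + \left(-2 + 11 - 2 + 11 \cdot 4\right)} = \frac{\left(248 \left(- \frac{1}{120}\right) + \frac{90}{19}\right) - 487}{-173 + \left(-2 + 11 - 2 + 44\right)} = \frac{\left(- \frac{31}{15} + \frac{90}{19}\right) - 487}{-173 + 51} = \frac{\frac{761}{285} - 487}{-122} = \left(- \frac{138034}{285}\right) \left(- \frac{1}{122}\right) = \frac{69017}{17385}$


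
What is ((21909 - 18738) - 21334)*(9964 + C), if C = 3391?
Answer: -242566865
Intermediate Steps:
((21909 - 18738) - 21334)*(9964 + C) = ((21909 - 18738) - 21334)*(9964 + 3391) = (3171 - 21334)*13355 = -18163*13355 = -242566865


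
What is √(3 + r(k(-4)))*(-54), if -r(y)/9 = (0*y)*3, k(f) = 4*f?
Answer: -54*√3 ≈ -93.531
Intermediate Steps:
r(y) = 0 (r(y) = -9*0*y*3 = -0*3 = -9*0 = 0)
√(3 + r(k(-4)))*(-54) = √(3 + 0)*(-54) = √3*(-54) = -54*√3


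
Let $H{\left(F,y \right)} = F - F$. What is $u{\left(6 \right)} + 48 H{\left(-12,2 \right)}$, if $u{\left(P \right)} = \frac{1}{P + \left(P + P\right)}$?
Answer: $\frac{1}{18} \approx 0.055556$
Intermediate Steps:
$H{\left(F,y \right)} = 0$
$u{\left(P \right)} = \frac{1}{3 P}$ ($u{\left(P \right)} = \frac{1}{P + 2 P} = \frac{1}{3 P}$)
$u{\left(6 \right)} + 48 H{\left(-12,2 \right)} = \frac{1}{3 \cdot 6} + 48 \cdot 0 = \frac{1}{3} \cdot \frac{1}{6} + 0 = \frac{1}{18} + 0 = \frac{1}{18}$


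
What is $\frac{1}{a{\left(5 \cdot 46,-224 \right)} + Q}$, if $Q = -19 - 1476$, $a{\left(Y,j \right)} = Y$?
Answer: $- \frac{1}{1265} \approx -0.00079051$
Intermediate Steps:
$Q = -1495$ ($Q = -19 - 1476 = -1495$)
$\frac{1}{a{\left(5 \cdot 46,-224 \right)} + Q} = \frac{1}{5 \cdot 46 - 1495} = \frac{1}{230 - 1495} = \frac{1}{-1265} = - \frac{1}{1265}$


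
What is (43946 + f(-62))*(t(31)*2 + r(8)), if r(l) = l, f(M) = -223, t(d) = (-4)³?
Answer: -5246760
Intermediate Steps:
t(d) = -64
(43946 + f(-62))*(t(31)*2 + r(8)) = (43946 - 223)*(-64*2 + 8) = 43723*(-128 + 8) = 43723*(-120) = -5246760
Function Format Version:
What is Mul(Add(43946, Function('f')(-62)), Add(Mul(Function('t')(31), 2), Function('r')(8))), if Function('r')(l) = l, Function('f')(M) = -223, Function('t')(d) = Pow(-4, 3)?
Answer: -5246760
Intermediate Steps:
Function('t')(d) = -64
Mul(Add(43946, Function('f')(-62)), Add(Mul(Function('t')(31), 2), Function('r')(8))) = Mul(Add(43946, -223), Add(Mul(-64, 2), 8)) = Mul(43723, Add(-128, 8)) = Mul(43723, -120) = -5246760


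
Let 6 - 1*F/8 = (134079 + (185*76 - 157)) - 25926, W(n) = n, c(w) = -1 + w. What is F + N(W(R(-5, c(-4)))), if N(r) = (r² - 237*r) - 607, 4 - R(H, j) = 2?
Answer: -977477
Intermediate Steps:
R(H, j) = 2 (R(H, j) = 4 - 1*2 = 4 - 2 = 2)
N(r) = -607 + r² - 237*r
F = -976400 (F = 48 - 8*((134079 + (185*76 - 157)) - 25926) = 48 - 8*((134079 + (14060 - 157)) - 25926) = 48 - 8*((134079 + 13903) - 25926) = 48 - 8*(147982 - 25926) = 48 - 8*122056 = 48 - 976448 = -976400)
F + N(W(R(-5, c(-4)))) = -976400 + (-607 + 2² - 237*2) = -976400 + (-607 + 4 - 474) = -976400 - 1077 = -977477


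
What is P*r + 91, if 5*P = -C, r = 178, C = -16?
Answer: 3303/5 ≈ 660.60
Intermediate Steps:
P = 16/5 (P = (-1*(-16))/5 = (⅕)*16 = 16/5 ≈ 3.2000)
P*r + 91 = (16/5)*178 + 91 = 2848/5 + 91 = 3303/5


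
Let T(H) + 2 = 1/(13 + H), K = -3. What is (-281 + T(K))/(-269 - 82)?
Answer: 943/1170 ≈ 0.80598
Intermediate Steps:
T(H) = -2 + 1/(13 + H)
(-281 + T(K))/(-269 - 82) = (-281 + (-25 - 2*(-3))/(13 - 3))/(-269 - 82) = (-281 + (-25 + 6)/10)/(-351) = (-281 + (⅒)*(-19))*(-1/351) = (-281 - 19/10)*(-1/351) = -2829/10*(-1/351) = 943/1170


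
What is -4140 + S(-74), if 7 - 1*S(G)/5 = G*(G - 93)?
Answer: -65895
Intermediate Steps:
S(G) = 35 - 5*G*(-93 + G) (S(G) = 35 - 5*G*(G - 93) = 35 - 5*G*(-93 + G))
-4140 + S(-74) = -4140 + (35 - 5*(-74)**2 + 465*(-74)) = -4140 + (35 - 5*5476 - 34410) = -4140 + (35 - 27380 - 34410) = -4140 - 61755 = -65895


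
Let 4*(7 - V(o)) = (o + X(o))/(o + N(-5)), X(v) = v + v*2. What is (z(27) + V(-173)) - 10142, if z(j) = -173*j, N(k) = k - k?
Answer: -14807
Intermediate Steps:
N(k) = 0
X(v) = 3*v (X(v) = v + 2*v = 3*v)
V(o) = 6 (V(o) = 7 - (o + 3*o)/(4*(o + 0)) = 7 - 4*o/(4*o) = 7 - 1/4*4 = 7 - 1 = 6)
(z(27) + V(-173)) - 10142 = (-173*27 + 6) - 10142 = (-4671 + 6) - 10142 = -4665 - 10142 = -14807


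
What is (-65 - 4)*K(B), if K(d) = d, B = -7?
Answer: 483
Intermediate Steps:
(-65 - 4)*K(B) = (-65 - 4)*(-7) = -69*(-7) = 483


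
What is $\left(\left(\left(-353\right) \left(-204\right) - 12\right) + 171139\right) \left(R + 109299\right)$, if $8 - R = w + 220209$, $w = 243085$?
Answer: $-86068045193$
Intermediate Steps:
$R = -463286$ ($R = 8 - \left(243085 + 220209\right) = 8 - 463294 = -463286$)
$\left(\left(\left(-353\right) \left(-204\right) - 12\right) + 171139\right) \left(R + 109299\right) = \left(\left(\left(-353\right) \left(-204\right) - 12\right) + 171139\right) \left(-463286 + 109299\right) = \left(\left(72012 - 12\right) + 171139\right) \left(-353987\right) = \left(72000 + 171139\right) \left(-353987\right) = 243139 \left(-353987\right) = -86068045193$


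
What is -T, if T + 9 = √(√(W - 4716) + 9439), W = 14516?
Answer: 9 - √(9439 + 70*√2) ≈ -88.663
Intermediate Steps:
T = -9 + √(9439 + 70*√2) (T = -9 + √(√(14516 - 4716) + 9439) = -9 + √(√9800 + 9439) = -9 + √(70*√2 + 9439) = -9 + √(9439 + 70*√2) ≈ 88.663)
-T = -(-9 + √(9439 + 70*√2)) = 9 - √(9439 + 70*√2)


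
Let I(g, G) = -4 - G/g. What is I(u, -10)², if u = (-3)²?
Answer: 676/81 ≈ 8.3457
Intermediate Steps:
u = 9
I(g, G) = -4 - G/g
I(u, -10)² = (-4 - 1*(-10)/9)² = (-4 - 1*(-10)*⅑)² = (-4 + 10/9)² = (-26/9)² = 676/81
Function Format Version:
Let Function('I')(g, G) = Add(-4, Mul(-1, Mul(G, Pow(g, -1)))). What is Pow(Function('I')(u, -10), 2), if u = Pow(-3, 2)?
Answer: Rational(676, 81) ≈ 8.3457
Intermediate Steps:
u = 9
Function('I')(g, G) = Add(-4, Mul(-1, G, Pow(g, -1)))
Pow(Function('I')(u, -10), 2) = Pow(Add(-4, Mul(-1, -10, Pow(9, -1))), 2) = Pow(Add(-4, Mul(-1, -10, Rational(1, 9))), 2) = Pow(Add(-4, Rational(10, 9)), 2) = Pow(Rational(-26, 9), 2) = Rational(676, 81)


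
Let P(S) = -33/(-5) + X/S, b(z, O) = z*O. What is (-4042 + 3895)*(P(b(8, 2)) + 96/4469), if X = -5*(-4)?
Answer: -103422291/89380 ≈ -1157.1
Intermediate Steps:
X = 20
b(z, O) = O*z
P(S) = 33/5 + 20/S (P(S) = -33/(-5) + 20/S = -33*(-1/5) + 20/S = 33/5 + 20/S)
(-4042 + 3895)*(P(b(8, 2)) + 96/4469) = (-4042 + 3895)*((33/5 + 20/((2*8))) + 96/4469) = -147*((33/5 + 20/16) + 96*(1/4469)) = -147*((33/5 + 20*(1/16)) + 96/4469) = -147*((33/5 + 5/4) + 96/4469) = -147*(157/20 + 96/4469) = -147*703553/89380 = -103422291/89380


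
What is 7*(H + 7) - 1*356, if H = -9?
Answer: -370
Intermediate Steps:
7*(H + 7) - 1*356 = 7*(-9 + 7) - 1*356 = 7*(-2) - 356 = -14 - 356 = -370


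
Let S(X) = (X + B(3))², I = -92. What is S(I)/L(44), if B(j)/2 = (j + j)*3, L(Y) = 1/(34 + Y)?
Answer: 244608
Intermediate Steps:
B(j) = 12*j (B(j) = 2*((j + j)*3) = 2*((2*j)*3) = 2*(6*j) = 12*j)
S(X) = (36 + X)² (S(X) = (X + 12*3)² = (X + 36)² = (36 + X)²)
S(I)/L(44) = (36 - 92)²/(1/(34 + 44)) = (-56)²/(1/78) = 3136/(1/78) = 3136*78 = 244608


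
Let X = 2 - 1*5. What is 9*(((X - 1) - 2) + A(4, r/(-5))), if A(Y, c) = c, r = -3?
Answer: -243/5 ≈ -48.600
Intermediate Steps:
X = -3 (X = 2 - 5 = -3)
9*(((X - 1) - 2) + A(4, r/(-5))) = 9*(((-3 - 1) - 2) - 3/(-5)) = 9*((-4 - 2) - 3*(-⅕)) = 9*(-6 + ⅗) = 9*(-27/5) = -243/5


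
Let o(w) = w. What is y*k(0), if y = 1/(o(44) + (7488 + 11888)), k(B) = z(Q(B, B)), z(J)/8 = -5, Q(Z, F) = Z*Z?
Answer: -2/971 ≈ -0.0020597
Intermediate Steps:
Q(Z, F) = Z²
z(J) = -40 (z(J) = 8*(-5) = -40)
k(B) = -40
y = 1/19420 (y = 1/(44 + (7488 + 11888)) = 1/(44 + 19376) = 1/19420 ≈ 5.1493e-5)
y*k(0) = (1/19420)*(-40) = -2/971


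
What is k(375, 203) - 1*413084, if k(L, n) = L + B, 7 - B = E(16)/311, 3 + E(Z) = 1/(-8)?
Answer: -1026802551/2488 ≈ -4.1270e+5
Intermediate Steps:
E(Z) = -25/8 (E(Z) = -3 + 1/(-8) = -3 - 1/8 = -25/8)
B = 17441/2488 (B = 7 - (-25)/(8*311) = 7 - 1*(-25/2488) = 7 + 25/2488 = 17441/2488 ≈ 7.0100)
k(L, n) = 17441/2488 + L (k(L, n) = L + 17441/2488 = 17441/2488 + L)
k(375, 203) - 1*413084 = (17441/2488 + 375) - 1*413084 = 950441/2488 - 413084 = -1026802551/2488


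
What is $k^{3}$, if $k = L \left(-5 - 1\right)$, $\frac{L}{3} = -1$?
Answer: $5832$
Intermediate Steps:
$L = -3$ ($L = 3 \left(-1\right) = -3$)
$k = 18$ ($k = - 3 \left(-5 - 1\right) = \left(-3\right) \left(-6\right) = 18$)
$k^{3} = 18^{3} = 5832$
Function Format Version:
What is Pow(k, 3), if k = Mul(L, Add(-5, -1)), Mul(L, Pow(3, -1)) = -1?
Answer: 5832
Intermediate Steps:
L = -3 (L = Mul(3, -1) = -3)
k = 18 (k = Mul(-3, Add(-5, -1)) = Mul(-3, -6) = 18)
Pow(k, 3) = Pow(18, 3) = 5832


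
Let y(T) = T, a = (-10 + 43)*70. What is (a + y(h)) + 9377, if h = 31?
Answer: 11718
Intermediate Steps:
a = 2310 (a = 33*70 = 2310)
(a + y(h)) + 9377 = (2310 + 31) + 9377 = 2341 + 9377 = 11718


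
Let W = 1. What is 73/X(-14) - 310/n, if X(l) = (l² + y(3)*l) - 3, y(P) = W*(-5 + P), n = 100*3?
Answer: -4661/6630 ≈ -0.70302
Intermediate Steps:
n = 300
y(P) = -5 + P (y(P) = 1*(-5 + P) = -5 + P)
X(l) = -3 + l² - 2*l (X(l) = (l² + (-5 + 3)*l) - 3 = (l² - 2*l) - 3 = -3 + l² - 2*l)
73/X(-14) - 310/n = 73/(-3 + (-14)² - 2*(-14)) - 310/300 = 73/(-3 + 196 + 28) - 310*1/300 = 73/221 - 31/30 = -4661/6630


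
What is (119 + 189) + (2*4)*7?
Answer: 364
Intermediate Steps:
(119 + 189) + (2*4)*7 = 308 + 8*7 = 308 + 56 = 364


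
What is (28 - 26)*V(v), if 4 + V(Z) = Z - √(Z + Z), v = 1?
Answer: -6 - 2*√2 ≈ -8.8284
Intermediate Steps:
V(Z) = -4 + Z - √2*√Z (V(Z) = -4 + (Z - √(Z + Z)) = -4 + (Z - √(2*Z)) = -4 + (Z - √2*√Z) = -4 + Z - √2*√Z)
(28 - 26)*V(v) = (28 - 26)*(-4 + 1 - √2*√1) = 2*(-4 + 1 - 1*√2*1) = 2*(-4 + 1 - √2) = 2*(-3 - √2) = -6 - 2*√2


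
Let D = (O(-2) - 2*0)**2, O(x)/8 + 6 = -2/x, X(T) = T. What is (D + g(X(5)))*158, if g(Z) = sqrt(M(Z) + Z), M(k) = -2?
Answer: 252800 + 158*sqrt(3) ≈ 2.5307e+5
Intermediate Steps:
O(x) = -48 - 16/x (O(x) = -48 + 8*(-2/x) = -48 - 16/x)
D = 1600 (D = ((-48 - 16/(-2)) - 2*0)**2 = ((-48 - 16*(-1/2)) + 0)**2 = ((-48 + 8) + 0)**2 = (-40 + 0)**2 = (-40)**2 = 1600)
g(Z) = sqrt(-2 + Z)
(D + g(X(5)))*158 = (1600 + sqrt(-2 + 5))*158 = (1600 + sqrt(3))*158 = 252800 + 158*sqrt(3)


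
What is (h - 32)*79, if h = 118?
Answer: 6794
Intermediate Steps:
(h - 32)*79 = (118 - 32)*79 = 86*79 = 6794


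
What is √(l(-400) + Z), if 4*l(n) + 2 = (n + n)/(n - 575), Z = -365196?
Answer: I*√2221854258/78 ≈ 604.31*I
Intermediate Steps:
l(n) = -½ + n/(2*(-575 + n)) (l(n) = -½ + ((n + n)/(n - 575))/4 = -½ + ((2*n)/(-575 + n))/4 = -½ + (2*n/(-575 + n))/4 = -½ + n/(2*(-575 + n)))
√(l(-400) + Z) = √(575/(2*(-575 - 400)) - 365196) = √((575/2)/(-975) - 365196) = √((575/2)*(-1/975) - 365196) = √(-23/78 - 365196) = √(-28485311/78) = I*√2221854258/78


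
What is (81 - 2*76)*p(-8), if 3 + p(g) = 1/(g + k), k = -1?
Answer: 1988/9 ≈ 220.89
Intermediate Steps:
p(g) = -3 + 1/(-1 + g) (p(g) = -3 + 1/(g - 1) = -3 + 1/(-1 + g))
(81 - 2*76)*p(-8) = (81 - 2*76)*((4 - 3*(-8))/(-1 - 8)) = (81 - 152)*((4 + 24)/(-9)) = -(-71)*28/9 = -71*(-28/9) = 1988/9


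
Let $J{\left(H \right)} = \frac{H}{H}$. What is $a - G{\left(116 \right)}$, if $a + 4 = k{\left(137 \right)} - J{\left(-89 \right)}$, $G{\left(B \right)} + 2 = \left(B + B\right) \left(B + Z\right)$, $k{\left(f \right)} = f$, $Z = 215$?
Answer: $-76658$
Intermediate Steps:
$J{\left(H \right)} = 1$
$G{\left(B \right)} = -2 + 2 B \left(215 + B\right)$ ($G{\left(B \right)} = -2 + \left(B + B\right) \left(B + 215\right) = -2 + 2 B \left(215 + B\right)$)
$a = 132$ ($a = -4 + \left(137 - 1\right) = -4 + 136 = 132$)
$a - G{\left(116 \right)} = 132 - \left(-2 + 2 \cdot 116^{2} + 430 \cdot 116\right) = 132 - \left(-2 + 2 \cdot 13456 + 49880\right) = 132 - \left(-2 + 26912 + 49880\right) = 132 - 76790 = -76658$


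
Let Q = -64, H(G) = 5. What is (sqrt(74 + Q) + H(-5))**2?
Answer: (5 + sqrt(10))**2 ≈ 66.623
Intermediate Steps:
(sqrt(74 + Q) + H(-5))**2 = (sqrt(74 - 64) + 5)**2 = (sqrt(10) + 5)**2 = (5 + sqrt(10))**2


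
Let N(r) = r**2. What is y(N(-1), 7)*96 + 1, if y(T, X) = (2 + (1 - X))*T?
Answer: -383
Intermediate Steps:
y(T, X) = T*(3 - X) (y(T, X) = (3 - X)*T = T*(3 - X))
y(N(-1), 7)*96 + 1 = ((-1)**2*(3 - 1*7))*96 + 1 = (1*(3 - 7))*96 + 1 = (1*(-4))*96 + 1 = -4*96 + 1 = -384 + 1 = -383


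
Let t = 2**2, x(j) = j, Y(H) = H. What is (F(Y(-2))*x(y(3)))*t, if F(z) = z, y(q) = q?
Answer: -24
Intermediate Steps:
t = 4
(F(Y(-2))*x(y(3)))*t = -2*3*4 = -6*4 = -24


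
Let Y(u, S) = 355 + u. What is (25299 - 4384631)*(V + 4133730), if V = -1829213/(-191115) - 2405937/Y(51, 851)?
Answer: -698121217882585702718/38796345 ≈ -1.7995e+13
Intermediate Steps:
V = -459067989277/77592690 (V = -1829213/(-191115) - 2405937/(355 + 51) = -1829213*(-1/191115) - 2405937/406 = 1829213/191115 - 2405937*1/406 = 1829213/191115 - 2405937/406 = -459067989277/77592690 ≈ -5916.4)
(25299 - 4384631)*(V + 4133730) = (25299 - 4384631)*(-459067989277/77592690 + 4133730) = -4359332*320288162444423/77592690 = -698121217882585702718/38796345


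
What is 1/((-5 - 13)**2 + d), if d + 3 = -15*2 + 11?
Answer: 1/302 ≈ 0.0033113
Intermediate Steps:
d = -22 (d = -3 + (-15*2 + 11) = -3 + (-30 + 11) = -3 - 19 = -22)
1/((-5 - 13)**2 + d) = 1/((-5 - 13)**2 - 22) = 1/((-18)**2 - 22) = 1/(324 - 22) = 1/302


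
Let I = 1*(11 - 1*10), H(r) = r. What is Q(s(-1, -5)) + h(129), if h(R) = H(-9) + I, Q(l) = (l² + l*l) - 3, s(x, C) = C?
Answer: 39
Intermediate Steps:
Q(l) = -3 + 2*l² (Q(l) = (l² + l²) - 3 = 2*l² - 3 = -3 + 2*l²)
I = 1 (I = 1*(11 - 10) = 1*1 = 1)
h(R) = -8 (h(R) = -9 + 1 = -8)
Q(s(-1, -5)) + h(129) = (-3 + 2*(-5)²) - 8 = (-3 + 2*25) - 8 = (-3 + 50) - 8 = 47 - 8 = 39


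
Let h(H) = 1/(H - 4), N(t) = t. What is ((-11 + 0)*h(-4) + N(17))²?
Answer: 21609/64 ≈ 337.64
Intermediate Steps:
h(H) = 1/(-4 + H)
((-11 + 0)*h(-4) + N(17))² = ((-11 + 0)/(-4 - 4) + 17)² = (-11/(-8) + 17)² = (-11*(-⅛) + 17)² = (11/8 + 17)² = (147/8)² = 21609/64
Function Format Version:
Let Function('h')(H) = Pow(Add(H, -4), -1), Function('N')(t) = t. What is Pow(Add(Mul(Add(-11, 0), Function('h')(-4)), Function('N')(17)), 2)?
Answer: Rational(21609, 64) ≈ 337.64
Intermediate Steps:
Function('h')(H) = Pow(Add(-4, H), -1)
Pow(Add(Mul(Add(-11, 0), Function('h')(-4)), Function('N')(17)), 2) = Pow(Add(Mul(Add(-11, 0), Pow(Add(-4, -4), -1)), 17), 2) = Pow(Add(Mul(-11, Pow(-8, -1)), 17), 2) = Pow(Add(Mul(-11, Rational(-1, 8)), 17), 2) = Pow(Add(Rational(11, 8), 17), 2) = Pow(Rational(147, 8), 2) = Rational(21609, 64)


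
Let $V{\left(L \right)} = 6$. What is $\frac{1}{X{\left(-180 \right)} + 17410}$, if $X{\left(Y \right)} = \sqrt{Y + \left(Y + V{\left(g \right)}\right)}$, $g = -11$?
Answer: $\frac{8705}{151554227} - \frac{i \sqrt{354}}{303108454} \approx 5.7438 \cdot 10^{-5} - 6.2073 \cdot 10^{-8} i$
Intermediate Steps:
$X{\left(Y \right)} = \sqrt{6 + 2 Y}$ ($X{\left(Y \right)} = \sqrt{Y + \left(Y + 6\right)} = \sqrt{Y + \left(6 + Y\right)} = \sqrt{6 + 2 Y}$)
$\frac{1}{X{\left(-180 \right)} + 17410} = \frac{1}{\sqrt{6 + 2 \left(-180\right)} + 17410} = \frac{1}{\sqrt{6 - 360} + 17410} = \frac{1}{\sqrt{-354} + 17410} = \frac{1}{i \sqrt{354} + 17410} = \frac{1}{17410 + i \sqrt{354}}$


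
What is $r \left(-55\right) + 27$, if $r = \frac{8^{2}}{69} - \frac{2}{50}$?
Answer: $- \frac{7526}{345} \approx -21.814$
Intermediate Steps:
$r = \frac{1531}{1725}$ ($r = 64 \cdot \frac{1}{69} - \frac{1}{25} = \frac{64}{69} - \frac{1}{25} = \frac{1531}{1725} \approx 0.88754$)
$r \left(-55\right) + 27 = \frac{1531}{1725} \left(-55\right) + 27 = - \frac{16841}{345} + 27 = - \frac{7526}{345}$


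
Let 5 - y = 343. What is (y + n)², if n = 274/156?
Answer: 687855529/6084 ≈ 1.1306e+5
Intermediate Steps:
y = -338 (y = 5 - 1*343 = 5 - 343 = -338)
n = 137/78 (n = 274*(1/156) = 137/78 ≈ 1.7564)
(y + n)² = (-338 + 137/78)² = (-26227/78)² = 687855529/6084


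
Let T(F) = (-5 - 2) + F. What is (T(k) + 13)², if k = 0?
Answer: 36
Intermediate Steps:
T(F) = -7 + F
(T(k) + 13)² = ((-7 + 0) + 13)² = (-7 + 13)² = 6² = 36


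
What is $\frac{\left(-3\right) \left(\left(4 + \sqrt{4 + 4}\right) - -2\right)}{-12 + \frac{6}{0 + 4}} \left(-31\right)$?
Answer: $- \frac{372}{7} - \frac{124 \sqrt{2}}{7} \approx -78.195$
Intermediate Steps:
$\frac{\left(-3\right) \left(\left(4 + \sqrt{4 + 4}\right) - -2\right)}{-12 + \frac{6}{0 + 4}} \left(-31\right) = \frac{\left(-3\right) \left(\left(4 + \sqrt{8}\right) + 2\right)}{-12 + \frac{6}{4}} \left(-31\right) = \frac{\left(-3\right) \left(\left(4 + 2 \sqrt{2}\right) + 2\right)}{-12 + 6 \cdot \frac{1}{4}} \left(-31\right) = \frac{\left(-3\right) \left(6 + 2 \sqrt{2}\right)}{-12 + \frac{3}{2}} \left(-31\right) = \frac{-18 - 6 \sqrt{2}}{- \frac{21}{2}} \left(-31\right) = - \frac{2 \left(-18 - 6 \sqrt{2}\right)}{21} \left(-31\right) = \left(\frac{12}{7} + \frac{4 \sqrt{2}}{7}\right) \left(-31\right) = - \frac{372}{7} - \frac{124 \sqrt{2}}{7}$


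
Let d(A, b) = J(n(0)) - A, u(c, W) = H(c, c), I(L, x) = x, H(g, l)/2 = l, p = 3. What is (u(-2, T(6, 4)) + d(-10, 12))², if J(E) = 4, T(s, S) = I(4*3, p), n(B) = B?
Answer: 100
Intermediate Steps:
H(g, l) = 2*l
T(s, S) = 3
u(c, W) = 2*c
d(A, b) = 4 - A
(u(-2, T(6, 4)) + d(-10, 12))² = (2*(-2) + (4 - 1*(-10)))² = (-4 + (4 + 10))² = (-4 + 14)² = 10² = 100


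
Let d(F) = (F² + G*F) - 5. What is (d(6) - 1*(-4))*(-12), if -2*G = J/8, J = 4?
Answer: -402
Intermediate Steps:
G = -¼ (G = -2/8 = -½*½ = -¼ ≈ -0.25000)
d(F) = -5 + F² - F/4 (d(F) = (F² - F/4) - 5 = -5 + F² - F/4)
(d(6) - 1*(-4))*(-12) = ((-5 + 6² - ¼*6) - 1*(-4))*(-12) = ((-5 + 36 - 3/2) + 4)*(-12) = (59/2 + 4)*(-12) = (67/2)*(-12) = -402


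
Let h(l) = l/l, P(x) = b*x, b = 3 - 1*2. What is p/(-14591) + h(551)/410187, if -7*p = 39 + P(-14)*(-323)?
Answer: 1870965044/41895269619 ≈ 0.044658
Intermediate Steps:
b = 1 (b = 3 - 2 = 1)
P(x) = x (P(x) = 1*x = x)
h(l) = 1
p = -4561/7 (p = -(39 - 14*(-323))/7 = -(39 + 4522)/7 = -1/7*4561 = -4561/7 ≈ -651.57)
p/(-14591) + h(551)/410187 = -4561/7/(-14591) + 1/410187 = -4561/7*(-1/14591) + 1*(1/410187) = 4561/102137 + 1/410187 = 1870965044/41895269619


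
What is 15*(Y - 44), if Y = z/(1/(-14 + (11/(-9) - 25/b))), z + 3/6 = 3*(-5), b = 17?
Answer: 164275/51 ≈ 3221.1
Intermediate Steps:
z = -31/2 (z = -½ + 3*(-5) = -½ - 15 = -31/2 ≈ -15.500)
Y = 39587/153 (Y = -31/(2*(1/(-14 + (11/(-9) - 25/17)))) = -31/(2*(1/(-14 + (11*(-⅑) - 25*1/17)))) = -31/(2*(1/(-14 + (-11/9 - 25/17)))) = -31/(2*(1/(-14 - 412/153))) = -31/(2*(1/(-2554/153))) = -31/(2*(-153/2554)) = -31/2*(-2554/153) = 39587/153 ≈ 258.74)
15*(Y - 44) = 15*(39587/153 - 44) = 15*(32855/153) = 164275/51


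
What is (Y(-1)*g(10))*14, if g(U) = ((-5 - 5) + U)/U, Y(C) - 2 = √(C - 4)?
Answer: 0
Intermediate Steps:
Y(C) = 2 + √(-4 + C) (Y(C) = 2 + √(C - 4) = 2 + √(-4 + C))
g(U) = (-10 + U)/U
(Y(-1)*g(10))*14 = ((2 + √(-4 - 1))*((-10 + 10)/10))*14 = ((2 + √(-5))*((⅒)*0))*14 = ((2 + I*√5)*0)*14 = 0*14 = 0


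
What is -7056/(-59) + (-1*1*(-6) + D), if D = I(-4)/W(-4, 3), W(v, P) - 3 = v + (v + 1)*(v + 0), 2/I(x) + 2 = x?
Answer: 244471/1947 ≈ 125.56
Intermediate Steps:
I(x) = 2/(-2 + x)
W(v, P) = 3 + v + v*(1 + v) (W(v, P) = 3 + (v + (v + 1)*(v + 0)) = 3 + (v + (1 + v)*v) = 3 + (v + v*(1 + v)) = 3 + v + v*(1 + v))
D = -1/33 (D = (2/(-2 - 4))/(3 + (-4)² + 2*(-4)) = (2/(-6))/(3 + 16 - 8) = (2*(-⅙))/11 = -⅓*1/11 = -1/33 ≈ -0.030303)
-7056/(-59) + (-1*1*(-6) + D) = -7056/(-59) + (-1*1*(-6) - 1/33) = -7056*(-1)/59 + (-1*(-6) - 1/33) = -84*(-84/59) + (6 - 1/33) = 7056/59 + 197/33 = 244471/1947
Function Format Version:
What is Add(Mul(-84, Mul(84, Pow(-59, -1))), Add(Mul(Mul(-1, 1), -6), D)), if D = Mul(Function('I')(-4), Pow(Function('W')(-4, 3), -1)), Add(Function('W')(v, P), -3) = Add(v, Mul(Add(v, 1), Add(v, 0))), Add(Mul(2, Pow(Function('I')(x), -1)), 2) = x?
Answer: Rational(244471, 1947) ≈ 125.56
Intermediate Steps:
Function('I')(x) = Mul(2, Pow(Add(-2, x), -1))
Function('W')(v, P) = Add(3, v, Mul(v, Add(1, v))) (Function('W')(v, P) = Add(3, Add(v, Mul(Add(v, 1), Add(v, 0)))) = Add(3, Add(v, Mul(Add(1, v), v))) = Add(3, Add(v, Mul(v, Add(1, v)))) = Add(3, v, Mul(v, Add(1, v))))
D = Rational(-1, 33) (D = Mul(Mul(2, Pow(Add(-2, -4), -1)), Pow(Add(3, Pow(-4, 2), Mul(2, -4)), -1)) = Mul(Mul(2, Pow(-6, -1)), Pow(Add(3, 16, -8), -1)) = Mul(Mul(2, Rational(-1, 6)), Pow(11, -1)) = Mul(Rational(-1, 3), Rational(1, 11)) = Rational(-1, 33) ≈ -0.030303)
Add(Mul(-84, Mul(84, Pow(-59, -1))), Add(Mul(Mul(-1, 1), -6), D)) = Add(Mul(-84, Mul(84, Pow(-59, -1))), Add(Mul(Mul(-1, 1), -6), Rational(-1, 33))) = Add(Mul(-84, Mul(84, Rational(-1, 59))), Add(Mul(-1, -6), Rational(-1, 33))) = Add(Mul(-84, Rational(-84, 59)), Add(6, Rational(-1, 33))) = Add(Rational(7056, 59), Rational(197, 33)) = Rational(244471, 1947)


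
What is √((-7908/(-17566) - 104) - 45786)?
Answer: 2*I*√884992461557/8783 ≈ 214.22*I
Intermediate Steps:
√((-7908/(-17566) - 104) - 45786) = √((-7908*(-1/17566) - 104) - 45786) = √((3954/8783 - 104) - 45786) = √(-909478/8783 - 45786) = √(-403047916/8783) = 2*I*√884992461557/8783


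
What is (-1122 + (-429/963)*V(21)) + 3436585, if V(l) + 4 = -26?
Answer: 367595971/107 ≈ 3.4355e+6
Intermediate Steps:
V(l) = -30 (V(l) = -4 - 26 = -30)
(-1122 + (-429/963)*V(21)) + 3436585 = (-1122 - 429/963*(-30)) + 3436585 = (-1122 - 429*1/963*(-30)) + 3436585 = (-1122 - 143/321*(-30)) + 3436585 = (-1122 + 1430/107) + 3436585 = -118624/107 + 3436585 = 367595971/107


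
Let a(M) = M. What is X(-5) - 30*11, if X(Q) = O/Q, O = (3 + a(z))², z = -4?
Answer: -1651/5 ≈ -330.20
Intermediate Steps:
O = 1 (O = (3 - 4)² = (-1)² = 1)
X(Q) = 1/Q
X(-5) - 30*11 = 1/(-5) - 30*11 = -⅕ - 330 = -1651/5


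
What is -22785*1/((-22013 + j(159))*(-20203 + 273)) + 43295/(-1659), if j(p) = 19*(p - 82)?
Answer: -168876218503/6471071700 ≈ -26.097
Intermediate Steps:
j(p) = -1558 + 19*p (j(p) = 19*(-82 + p) = -1558 + 19*p)
-22785*1/((-22013 + j(159))*(-20203 + 273)) + 43295/(-1659) = -22785*1/((-22013 + (-1558 + 19*159))*(-20203 + 273)) + 43295/(-1659) = -22785*(-1/(19930*(-22013 + (-1558 + 3021)))) + 43295*(-1/1659) = -22785*(-1/(19930*(-22013 + 1463))) - 6185/237 = -22785/((-20550*(-19930))) - 6185/237 = -22785/409561500 - 6185/237 = -22785*1/409561500 - 6185/237 = -1519/27304100 - 6185/237 = -168876218503/6471071700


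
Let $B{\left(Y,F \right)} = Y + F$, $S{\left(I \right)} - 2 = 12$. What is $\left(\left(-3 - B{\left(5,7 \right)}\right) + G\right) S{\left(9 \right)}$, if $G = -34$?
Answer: $-686$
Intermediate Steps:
$S{\left(I \right)} = 14$ ($S{\left(I \right)} = 2 + 12 = 14$)
$B{\left(Y,F \right)} = F + Y$
$\left(\left(-3 - B{\left(5,7 \right)}\right) + G\right) S{\left(9 \right)} = \left(\left(-3 - \left(7 + 5\right)\right) - 34\right) 14 = \left(\left(-3 - 12\right) - 34\right) 14 = \left(-15 - 34\right) 14 = \left(-49\right) 14 = -686$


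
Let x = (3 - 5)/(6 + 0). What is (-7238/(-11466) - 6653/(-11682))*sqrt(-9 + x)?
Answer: 1276489*I*sqrt(21)/1594593 ≈ 3.6684*I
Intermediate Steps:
x = -1/3 (x = -2/6 = -2*1/6 = -1/3 ≈ -0.33333)
(-7238/(-11466) - 6653/(-11682))*sqrt(-9 + x) = (-7238/(-11466) - 6653/(-11682))*sqrt(-9 - 1/3) = (-7238*(-1/11466) - 6653*(-1/11682))*sqrt(-28/3) = (517/819 + 6653/11682)*(2*I*sqrt(21)/3) = 1276489*(2*I*sqrt(21)/3)/1063062 = 1276489*I*sqrt(21)/1594593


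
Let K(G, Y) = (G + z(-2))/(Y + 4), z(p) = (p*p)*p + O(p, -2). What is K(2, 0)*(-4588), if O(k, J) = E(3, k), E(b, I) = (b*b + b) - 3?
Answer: -3441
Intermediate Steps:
E(b, I) = -3 + b + b² (E(b, I) = (b² + b) - 3 = (b + b²) - 3 = -3 + b + b²)
O(k, J) = 9 (O(k, J) = -3 + 3 + 3² = -3 + 3 + 9 = 9)
z(p) = 9 + p³ (z(p) = (p*p)*p + 9 = p²*p + 9 = p³ + 9 = 9 + p³)
K(G, Y) = (1 + G)/(4 + Y) (K(G, Y) = (G + (9 + (-2)³))/(Y + 4) = (G + (9 - 8))/(4 + Y) = (G + 1)/(4 + Y) = (1 + G)/(4 + Y))
K(2, 0)*(-4588) = ((1 + 2)/(4 + 0))*(-4588) = (3/4)*(-4588) = ((¼)*3)*(-4588) = (¾)*(-4588) = -3441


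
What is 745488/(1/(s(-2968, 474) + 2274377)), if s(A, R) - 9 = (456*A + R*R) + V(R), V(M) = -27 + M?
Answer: 854404542288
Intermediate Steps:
s(A, R) = -18 + R + R² + 456*A (s(A, R) = 9 + ((456*A + R*R) + (-27 + R)) = 9 + ((456*A + R²) + (-27 + R)) = 9 + ((R² + 456*A) + (-27 + R)) = 9 + (-27 + R + R² + 456*A) = -18 + R + R² + 456*A)
745488/(1/(s(-2968, 474) + 2274377)) = 745488/(1/((-18 + 474 + 474² + 456*(-2968)) + 2274377)) = 745488/(1/((-18 + 474 + 224676 - 1353408) + 2274377)) = 745488/(1/(-1128276 + 2274377)) = 745488/(1/1146101) = 745488*1146101 = 854404542288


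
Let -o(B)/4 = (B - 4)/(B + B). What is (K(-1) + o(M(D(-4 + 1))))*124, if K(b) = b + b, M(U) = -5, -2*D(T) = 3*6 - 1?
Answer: -3472/5 ≈ -694.40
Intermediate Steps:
D(T) = -17/2 (D(T) = -(3*6 - 1)/2 = -(18 - 1)/2 = -½*17 = -17/2)
K(b) = 2*b
o(B) = -2*(-4 + B)/B (o(B) = -4*(B - 4)/(B + B) = -4*(-4 + B)/(2*B) = -4*(-4 + B)*1/(2*B) = -2*(-4 + B)/B)
(K(-1) + o(M(D(-4 + 1))))*124 = (2*(-1) + (-2 + 8/(-5)))*124 = (-2 + (-2 + 8*(-⅕)))*124 = (-2 + (-2 - 8/5))*124 = (-2 - 18/5)*124 = -28/5*124 = -3472/5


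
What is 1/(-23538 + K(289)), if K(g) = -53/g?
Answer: -289/6802535 ≈ -4.2484e-5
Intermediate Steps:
1/(-23538 + K(289)) = 1/(-23538 - 53/289) = 1/(-6802535/289) = -289/6802535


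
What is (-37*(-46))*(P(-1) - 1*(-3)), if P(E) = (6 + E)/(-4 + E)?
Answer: 3404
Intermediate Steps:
P(E) = (6 + E)/(-4 + E)
(-37*(-46))*(P(-1) - 1*(-3)) = (-37*(-46))*((6 - 1)/(-4 - 1) - 1*(-3)) = 1702*(5/(-5) + 3) = 1702*(-⅕*5 + 3) = 1702*(-1 + 3) = 1702*2 = 3404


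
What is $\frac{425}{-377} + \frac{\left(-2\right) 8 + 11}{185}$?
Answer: $- \frac{16102}{13949} \approx -1.1543$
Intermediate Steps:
$\frac{425}{-377} + \frac{\left(-2\right) 8 + 11}{185} = 425 \left(- \frac{1}{377}\right) + \left(-16 + 11\right) \frac{1}{185} = - \frac{425}{377} - \frac{1}{37} = - \frac{16102}{13949}$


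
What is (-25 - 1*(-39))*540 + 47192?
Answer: 54752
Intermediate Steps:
(-25 - 1*(-39))*540 + 47192 = (-25 + 39)*540 + 47192 = 14*540 + 47192 = 7560 + 47192 = 54752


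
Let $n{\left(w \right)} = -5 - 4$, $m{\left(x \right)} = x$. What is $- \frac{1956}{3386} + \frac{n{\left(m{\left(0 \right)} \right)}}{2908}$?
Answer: $- \frac{2859261}{4923244} \approx -0.58077$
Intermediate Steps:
$n{\left(w \right)} = -9$ ($n{\left(w \right)} = -5 - 4 = -9$)
$- \frac{1956}{3386} + \frac{n{\left(m{\left(0 \right)} \right)}}{2908} = - \frac{1956}{3386} - \frac{9}{2908} = \left(-1956\right) \frac{1}{3386} - \frac{9}{2908} = - \frac{978}{1693} - \frac{9}{2908} = - \frac{2859261}{4923244}$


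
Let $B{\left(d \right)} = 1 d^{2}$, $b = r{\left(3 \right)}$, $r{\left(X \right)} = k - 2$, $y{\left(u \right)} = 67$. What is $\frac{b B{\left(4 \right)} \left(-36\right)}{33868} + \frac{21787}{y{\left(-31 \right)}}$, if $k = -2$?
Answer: $\frac{184509121}{567289} \approx 325.25$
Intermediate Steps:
$r{\left(X \right)} = -4$ ($r{\left(X \right)} = -2 - 2 = -4$)
$b = -4$
$B{\left(d \right)} = d^{2}$
$\frac{b B{\left(4 \right)} \left(-36\right)}{33868} + \frac{21787}{y{\left(-31 \right)}} = \frac{- 4 \cdot 4^{2} \left(-36\right)}{33868} + \frac{21787}{67} = \left(-4\right) 16 \left(-36\right) \frac{1}{33868} + 21787 \cdot \frac{1}{67} = \left(-64\right) \left(-36\right) \frac{1}{33868} + \frac{21787}{67} = 2304 \cdot \frac{1}{33868} + \frac{21787}{67} = \frac{576}{8467} + \frac{21787}{67} = \frac{184509121}{567289}$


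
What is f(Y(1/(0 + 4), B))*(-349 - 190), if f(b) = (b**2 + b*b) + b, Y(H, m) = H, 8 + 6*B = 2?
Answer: -1617/8 ≈ -202.13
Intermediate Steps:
B = -1 (B = -4/3 + (1/6)*2 = -4/3 + 1/3 = -1)
f(b) = b + 2*b**2 (f(b) = (b**2 + b**2) + b = 2*b**2 + b = b + 2*b**2)
f(Y(1/(0 + 4), B))*(-349 - 190) = ((1 + 2/(0 + 4))/(0 + 4))*(-349 - 190) = ((1 + 2/4)/4)*(-539) = ((1 + 2*(1/4))/4)*(-539) = ((1 + 1/2)/4)*(-539) = ((1/4)*(3/2))*(-539) = (3/8)*(-539) = -1617/8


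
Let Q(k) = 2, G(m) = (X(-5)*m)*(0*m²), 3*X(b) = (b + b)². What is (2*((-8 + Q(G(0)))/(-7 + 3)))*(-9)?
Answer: -27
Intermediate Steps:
X(b) = 4*b²/3 (X(b) = (b + b)²/3 = (2*b)²/3 = (4*b²)/3 = 4*b²/3)
G(m) = 0 (G(m) = (((4/3)*(-5)²)*m)*(0*m²) = (((4/3)*25)*m)*0 = (100*m/3)*0 = 0)
(2*((-8 + Q(G(0)))/(-7 + 3)))*(-9) = (2*((-8 + 2)/(-7 + 3)))*(-9) = (2*(-6/(-4)))*(-9) = (2*(-6*(-¼)))*(-9) = (2*(3/2))*(-9) = 3*(-9) = -27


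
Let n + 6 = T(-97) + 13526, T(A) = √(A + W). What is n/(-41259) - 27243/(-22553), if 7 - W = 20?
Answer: 819102377/930514227 - I*√110/41259 ≈ 0.88027 - 0.0002542*I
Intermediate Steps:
W = -13 (W = 7 - 1*20 = 7 - 20 = -13)
T(A) = √(-13 + A) (T(A) = √(A - 13) = √(-13 + A))
n = 13520 + I*√110 (n = -6 + (√(-13 - 97) + 13526) = -6 + (√(-110) + 13526) = -6 + (I*√110 + 13526) = -6 + (13526 + I*√110) = 13520 + I*√110 ≈ 13520.0 + 10.488*I)
n/(-41259) - 27243/(-22553) = (13520 + I*√110)/(-41259) - 27243/(-22553) = (13520 + I*√110)*(-1/41259) - 27243*(-1/22553) = (-13520/41259 - I*√110/41259) + 27243/22553 = 819102377/930514227 - I*√110/41259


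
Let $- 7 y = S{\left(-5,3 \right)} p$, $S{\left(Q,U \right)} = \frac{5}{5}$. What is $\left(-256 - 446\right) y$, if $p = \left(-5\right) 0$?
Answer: $0$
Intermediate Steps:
$S{\left(Q,U \right)} = 1$ ($S{\left(Q,U \right)} = 5 \cdot \frac{1}{5} = 1$)
$p = 0$
$y = 0$ ($y = - \frac{1 \cdot 0}{7} = \left(- \frac{1}{7}\right) 0 = 0$)
$\left(-256 - 446\right) y = \left(-256 - 446\right) 0 = \left(-702\right) 0 = 0$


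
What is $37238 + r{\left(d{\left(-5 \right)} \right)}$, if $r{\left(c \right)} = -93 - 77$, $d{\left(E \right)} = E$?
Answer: $37068$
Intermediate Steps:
$r{\left(c \right)} = -170$
$37238 + r{\left(d{\left(-5 \right)} \right)} = 37238 - 170 = 37068$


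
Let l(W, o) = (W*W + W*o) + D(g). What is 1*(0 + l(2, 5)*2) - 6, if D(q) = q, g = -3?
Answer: 16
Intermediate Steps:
l(W, o) = -3 + W² + W*o (l(W, o) = (W*W + W*o) - 3 = (W² + W*o) - 3 = -3 + W² + W*o)
1*(0 + l(2, 5)*2) - 6 = 1*(0 + (-3 + 2² + 2*5)*2) - 6 = 1*(0 + (-3 + 4 + 10)*2) - 6 = 1*(0 + 11*2) - 6 = 1*(0 + 22) - 6 = 1*22 - 6 = 22 - 6 = 16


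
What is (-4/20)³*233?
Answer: -233/125 ≈ -1.8640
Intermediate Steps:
(-4/20)³*233 = (-4*1/20)³*233 = (-⅕)³*233 = -1/125*233 = -233/125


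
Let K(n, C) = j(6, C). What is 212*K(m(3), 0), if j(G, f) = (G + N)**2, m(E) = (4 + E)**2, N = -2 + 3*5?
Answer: 76532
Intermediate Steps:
N = 13 (N = -2 + 15 = 13)
j(G, f) = (13 + G)**2 (j(G, f) = (G + 13)**2 = (13 + G)**2)
K(n, C) = 361 (K(n, C) = (13 + 6)**2 = 19**2 = 361)
212*K(m(3), 0) = 212*361 = 76532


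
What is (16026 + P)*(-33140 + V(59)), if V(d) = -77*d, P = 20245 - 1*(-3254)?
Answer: -1489420575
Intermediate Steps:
P = 23499 (P = 20245 + 3254 = 23499)
(16026 + P)*(-33140 + V(59)) = (16026 + 23499)*(-33140 - 77*59) = 39525*(-33140 - 4543) = 39525*(-37683) = -1489420575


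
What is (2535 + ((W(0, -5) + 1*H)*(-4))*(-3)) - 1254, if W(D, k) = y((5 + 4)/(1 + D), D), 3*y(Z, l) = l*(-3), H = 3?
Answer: 1317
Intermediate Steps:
y(Z, l) = -l (y(Z, l) = (l*(-3))/3 = (-3*l)/3 = -l)
W(D, k) = -D
(2535 + ((W(0, -5) + 1*H)*(-4))*(-3)) - 1254 = (2535 + ((-1*0 + 1*3)*(-4))*(-3)) - 1254 = (2535 + ((0 + 3)*(-4))*(-3)) - 1254 = (2535 + (3*(-4))*(-3)) - 1254 = (2535 - 12*(-3)) - 1254 = (2535 + 36) - 1254 = 2571 - 1254 = 1317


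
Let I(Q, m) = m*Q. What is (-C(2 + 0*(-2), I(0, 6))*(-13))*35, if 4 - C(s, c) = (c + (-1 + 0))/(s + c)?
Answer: 4095/2 ≈ 2047.5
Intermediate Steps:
I(Q, m) = Q*m
C(s, c) = 4 - (-1 + c)/(c + s) (C(s, c) = 4 - (c + (-1 + 0))/(s + c) = 4 - (c - 1)/(c + s) = 4 - (-1 + c)/(c + s))
(-C(2 + 0*(-2), I(0, 6))*(-13))*35 = (-(1 + 3*(0*6) + 4*(2 + 0*(-2)))/(0*6 + (2 + 0*(-2)))*(-13))*35 = (-(1 + 3*0 + 4*(2 + 0))/(0 + (2 + 0))*(-13))*35 = (-(1 + 0 + 4*2)/(0 + 2)*(-13))*35 = (-(1 + 0 + 8)/2*(-13))*35 = (-9/2*(-13))*35 = (-1*9/2*(-13))*35 = -9/2*(-13)*35 = (117/2)*35 = 4095/2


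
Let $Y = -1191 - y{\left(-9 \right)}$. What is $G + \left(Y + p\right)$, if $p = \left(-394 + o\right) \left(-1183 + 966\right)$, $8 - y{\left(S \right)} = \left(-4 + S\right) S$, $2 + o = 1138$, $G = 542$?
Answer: $-161554$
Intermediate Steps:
$o = 1136$ ($o = -2 + 1138 = 1136$)
$y{\left(S \right)} = 8 - S \left(-4 + S\right)$ ($y{\left(S \right)} = 8 - \left(-4 + S\right) S = 8 - S \left(-4 + S\right)$)
$Y = -1082$ ($Y = -1191 - \left(8 - \left(-9\right)^{2} + 4 \left(-9\right)\right) = -1191 - \left(8 - 81 - 36\right) = -1191 - -109 = -1191 + 109 = -1082$)
$p = -161014$ ($p = \left(-394 + 1136\right) \left(-1183 + 966\right) = 742 \left(-217\right) = -161014$)
$G + \left(Y + p\right) = 542 - 162096 = -161554$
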